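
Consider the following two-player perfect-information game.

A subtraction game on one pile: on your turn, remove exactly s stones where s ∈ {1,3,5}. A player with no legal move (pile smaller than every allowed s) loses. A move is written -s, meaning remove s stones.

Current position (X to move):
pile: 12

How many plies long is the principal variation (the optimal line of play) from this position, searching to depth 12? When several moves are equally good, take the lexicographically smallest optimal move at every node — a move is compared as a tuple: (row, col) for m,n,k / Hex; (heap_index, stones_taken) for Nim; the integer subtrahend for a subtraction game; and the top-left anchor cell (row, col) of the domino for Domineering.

PV length from [12]: 12 plies

p1 X@[12]: -1[11]-1* -3[9]-1 -5[7]-1
p2 O@[11]: -1[10]+1* -3[8]+1 -5[6]+1
p3 X@[10]: -1[9]-1* -3[7]-1 -5[5]-1
p4 O@[9]: -1[8]+1* -3[6]+1 -5[4]+1
p5 X@[8]: -1[7]-1* -3[5]-1 -5[3]-1
p6 O@[7]: -1[6]+1* -3[4]+1 -5[2]+1
p7 X@[6]: -1[5]-1* -3[3]-1 -5[1]-1
p8 O@[5]: -1[4]+1* -3[2]+1 -5[0]+1
p9 X@[4]: -1[3]-1* -3[1]-1
p10 O@[3]: -1[2]+1* -3[0]+1
p11 X@[2]: -1[1]-1*
p12 O@[1]: -1[0]+1*
p13 X@[0] terminal -1; root [12] d12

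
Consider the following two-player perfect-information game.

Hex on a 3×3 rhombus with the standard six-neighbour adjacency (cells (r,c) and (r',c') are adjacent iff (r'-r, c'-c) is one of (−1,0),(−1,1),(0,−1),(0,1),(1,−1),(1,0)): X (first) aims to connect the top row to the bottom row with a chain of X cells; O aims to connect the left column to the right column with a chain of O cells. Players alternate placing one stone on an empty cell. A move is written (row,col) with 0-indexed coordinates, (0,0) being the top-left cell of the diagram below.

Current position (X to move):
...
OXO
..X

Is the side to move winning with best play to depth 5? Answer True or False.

p1 X@[.../OXO/..X]: (0,0)[X../OXO/..X]+1* (0,1)[.X./OXO/..X]+1 (0,2)[..X/OXO/..X]+1 (2,0)[.../OXO/X.X]+1 (2,1)[.../OXO/.XX]+1
p2 O@[X../OXO/..X]: (0,1)[XO./OXO/..X]-1* (0,2)[X.O/OXO/..X]-1 (2,0)[X../OXO/O.X]-1 (2,1)[X../OXO/.OX]-1
p3 X@[XO./OXO/..X]: (0,2)[XOX/OXO/..X]+1* (2,0)[XO./OXO/X.X]-1 (2,1)[XO./OXO/.XX]-1
p4 O@[XOX/OXO/..X]: (2,0)[XOX/OXO/O.X]-1* (2,1)[XOX/OXO/.OX]-1
p5 X@[XOX/OXO/O.X]: (2,1)[XOX/OXO/OXX]+1*
p6 O@[XOX/OXO/OXX] terminal -1; root [.../OXO/..X] d5

X winning at [.../OXO/..X]: True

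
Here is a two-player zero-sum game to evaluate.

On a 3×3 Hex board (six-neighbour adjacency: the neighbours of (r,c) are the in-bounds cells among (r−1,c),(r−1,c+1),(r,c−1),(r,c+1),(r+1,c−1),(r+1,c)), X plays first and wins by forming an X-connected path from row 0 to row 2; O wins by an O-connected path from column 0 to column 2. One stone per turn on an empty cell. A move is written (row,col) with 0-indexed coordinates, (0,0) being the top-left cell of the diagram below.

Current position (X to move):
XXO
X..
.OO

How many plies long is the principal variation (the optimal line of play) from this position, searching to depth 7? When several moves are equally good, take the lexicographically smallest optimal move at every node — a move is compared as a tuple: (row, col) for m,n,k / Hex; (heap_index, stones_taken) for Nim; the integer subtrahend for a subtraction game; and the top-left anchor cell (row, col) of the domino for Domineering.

[XXO/X../.OO] X move#1: (1,1):-1/XXO/XX./.OO, (1,2):-1/XXO/X.X/.OO, (2,0):+1/XXO/X../XOO*
[XXO/X../XOO] end (terminal -1, O#2); searched XXO/X../.OO to 7

PV length from [XXO/X../.OO]: 1 ply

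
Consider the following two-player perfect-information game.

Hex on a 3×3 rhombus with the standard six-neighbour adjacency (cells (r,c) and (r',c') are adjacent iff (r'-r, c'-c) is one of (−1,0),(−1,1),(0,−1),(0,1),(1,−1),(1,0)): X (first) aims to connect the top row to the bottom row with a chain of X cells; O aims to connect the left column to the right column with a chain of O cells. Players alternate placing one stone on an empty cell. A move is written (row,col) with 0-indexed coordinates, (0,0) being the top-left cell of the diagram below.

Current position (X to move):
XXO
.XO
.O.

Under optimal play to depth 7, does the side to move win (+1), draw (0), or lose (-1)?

value(XXO/.XO/.O., X) = +1

ply 1, X at XXO/.XO/.O. | (1,0)=-1→XXO/XXO/.O.; (2,0)=+1→XXO/.XO/XO.*; (2,2)=-1→XXO/.XO/.OX
ply 2: XXO/.XO/XO. is terminal -1 (O); from XXO/.XO/.O. depth 7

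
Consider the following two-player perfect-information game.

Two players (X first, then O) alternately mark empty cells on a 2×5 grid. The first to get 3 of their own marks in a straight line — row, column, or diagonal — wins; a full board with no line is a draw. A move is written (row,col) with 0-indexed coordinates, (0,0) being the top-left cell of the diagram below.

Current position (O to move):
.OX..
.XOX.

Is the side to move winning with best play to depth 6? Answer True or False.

O winning at [.OX../.XOX.]: False

p1 O@[.OX../.XOX.]: (0,0)[OOX../.XOX.]+0* (0,3)[.OXO./.XOX.]+0 (0,4)[.OX.O/.XOX.]+0 (1,0)[.OX../OXOX.]+0 (1,4)[.OX../.XOXO]+0
p2 X@[OOX../.XOX.]: (0,3)[OOXX./.XOX.]+0* (0,4)[OOX.X/.XOX.]+0 (1,0)[OOX../XXOX.]+0 (1,4)[OOX../.XOXX]+0
p3 O@[OOXX./.XOX.]: (0,4)[OOXXO/.XOX.]+0* (1,0)[OOXX./OXOX.]-1 (1,4)[OOXX./.XOXO]-1
p4 X@[OOXXO/.XOX.]: (1,0)[OOXXO/XXOX.]+0* (1,4)[OOXXO/.XOXX]+0
p5 O@[OOXXO/XXOX.]: (1,4)[OOXXO/XXOXO]+0*
p6 X@[OOXXO/XXOXO] terminal +0; root [.OX../.XOX.] d6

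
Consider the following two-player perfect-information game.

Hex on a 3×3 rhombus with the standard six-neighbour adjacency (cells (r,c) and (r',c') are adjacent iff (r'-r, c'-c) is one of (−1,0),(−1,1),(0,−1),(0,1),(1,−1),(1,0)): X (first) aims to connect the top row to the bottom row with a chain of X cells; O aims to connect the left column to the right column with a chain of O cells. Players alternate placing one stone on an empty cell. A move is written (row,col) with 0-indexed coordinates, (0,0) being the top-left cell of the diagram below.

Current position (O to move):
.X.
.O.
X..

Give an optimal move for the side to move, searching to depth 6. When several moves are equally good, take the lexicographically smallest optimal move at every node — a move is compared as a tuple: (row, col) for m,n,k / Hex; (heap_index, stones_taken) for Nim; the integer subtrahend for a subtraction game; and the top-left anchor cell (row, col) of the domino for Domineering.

p1 O@[.X./.O./X..]: (0,0)[OX./.O./X..]-1 (0,2)[.XO/.O./X..]-1 (1,0)[.X./OO./X..]+1* (1,2)[.X./.OO/X..]-1 (2,1)[.X./.O./XO.]-1 (2,2)[.X./.O./X.O]-1
p2 X@[.X./OO./X..]: (0,0)[XX./OO./X..]-1* (0,2)[.XX/OO./X..]-1 (1,2)[.X./OOX/X..]-1 (2,1)[.X./OO./XX.]-1 (2,2)[.X./OO./X.X]-1
p3 O@[XX./OO./X..]: (0,2)[XXO/OO./X..]+1* (1,2)[XX./OOO/X..]+1 (2,1)[XX./OO./XO.]+1 (2,2)[XX./OO./X.O]+1
p4 X@[XXO/OO./X..] terminal -1; root [.X./.O./X..] d6

O's best at [.X./.O./X..]: (1,0)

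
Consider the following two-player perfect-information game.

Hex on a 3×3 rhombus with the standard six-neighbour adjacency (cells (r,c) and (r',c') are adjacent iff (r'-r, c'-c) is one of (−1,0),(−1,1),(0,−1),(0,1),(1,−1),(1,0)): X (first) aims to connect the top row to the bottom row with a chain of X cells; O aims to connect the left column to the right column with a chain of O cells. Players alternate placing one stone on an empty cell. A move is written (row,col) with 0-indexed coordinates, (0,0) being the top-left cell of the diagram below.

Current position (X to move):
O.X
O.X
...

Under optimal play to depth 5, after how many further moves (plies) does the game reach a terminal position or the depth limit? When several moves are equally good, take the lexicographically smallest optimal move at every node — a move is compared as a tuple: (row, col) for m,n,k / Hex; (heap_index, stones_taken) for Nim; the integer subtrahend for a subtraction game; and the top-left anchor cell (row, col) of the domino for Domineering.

ply 1, X at O.X/O.X/... | (0,1)=+1→OXX/O.X/...*; (1,1)=+1→O.X/OXX/...; (2,0)=+1→O.X/O.X/X..; (2,1)=+1→O.X/O.X/.X.; (2,2)=+1→O.X/O.X/..X
ply 2, O at OXX/O.X/... | (1,1)=-1→OXX/OOX/...*; (2,0)=-1→OXX/O.X/O..; (2,1)=-1→OXX/O.X/.O.; (2,2)=-1→OXX/O.X/..O
ply 3, X at OXX/OOX/... | (2,0)=+1→OXX/OOX/X..*; (2,1)=+1→OXX/OOX/.X.; (2,2)=+1→OXX/OOX/..X
ply 4, O at OXX/OOX/X.. | (2,1)=-1→OXX/OOX/XO.*; (2,2)=-1→OXX/OOX/X.O
ply 5, X at OXX/OOX/XO. | (2,2)=+1→OXX/OOX/XOX*
ply 6: OXX/OOX/XOX is terminal -1 (O); from O.X/O.X/... depth 5

PV length from [O.X/O.X/...]: 5 plies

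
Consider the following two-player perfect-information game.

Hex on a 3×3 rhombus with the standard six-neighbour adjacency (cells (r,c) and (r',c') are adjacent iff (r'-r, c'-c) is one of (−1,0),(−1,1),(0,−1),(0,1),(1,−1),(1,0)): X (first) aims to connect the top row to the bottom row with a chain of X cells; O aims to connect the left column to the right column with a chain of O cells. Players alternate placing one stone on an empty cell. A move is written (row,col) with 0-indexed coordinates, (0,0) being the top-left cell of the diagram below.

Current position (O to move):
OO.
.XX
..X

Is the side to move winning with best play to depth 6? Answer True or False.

[OO./.XX/..X] O move#1: (0,2):+1/OOO/.XX/..X*, (1,0):-1/OO./OXX/..X, (2,0):-1/OO./.XX/O.X, (2,1):-1/OO./.XX/.OX
[OOO/.XX/..X] end (terminal -1, X#2); searched OO./.XX/..X to 6

O winning at [OO./.XX/..X]: True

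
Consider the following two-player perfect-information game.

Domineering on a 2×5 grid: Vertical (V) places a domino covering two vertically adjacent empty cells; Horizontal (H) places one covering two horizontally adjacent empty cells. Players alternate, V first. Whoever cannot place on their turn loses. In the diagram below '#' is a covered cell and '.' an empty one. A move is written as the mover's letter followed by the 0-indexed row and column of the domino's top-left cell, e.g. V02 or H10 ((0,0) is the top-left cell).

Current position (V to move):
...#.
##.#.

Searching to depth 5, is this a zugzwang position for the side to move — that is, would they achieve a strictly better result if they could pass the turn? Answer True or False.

p1 V@[...#./##.#.]: V02[..##./####.]+1* V04[...##/##.##]-1
p2 H@[..##./####.]: H00[####./####.]-1*
p3 V@[####./####.]: V04[#####/#####]+1*
p4 H@[#####/#####] terminal -1; root [...#./##.#.] d5
pass branch (H moves first from the same position):
  | p1 H@[...#./##.#.]: H00[##.#./##.#.]-1* H01[.###./##.#.]-1
  | p2 V@[##.#./##.#.]: V02[####./####.]+1* V04[##.##/##.##]+1
  | p3 H@[####./####.] terminal -1; root [...#./##.#.] d5
V moving scores +1; V passing scores +1

zugzwang(...#./##.#., V) = False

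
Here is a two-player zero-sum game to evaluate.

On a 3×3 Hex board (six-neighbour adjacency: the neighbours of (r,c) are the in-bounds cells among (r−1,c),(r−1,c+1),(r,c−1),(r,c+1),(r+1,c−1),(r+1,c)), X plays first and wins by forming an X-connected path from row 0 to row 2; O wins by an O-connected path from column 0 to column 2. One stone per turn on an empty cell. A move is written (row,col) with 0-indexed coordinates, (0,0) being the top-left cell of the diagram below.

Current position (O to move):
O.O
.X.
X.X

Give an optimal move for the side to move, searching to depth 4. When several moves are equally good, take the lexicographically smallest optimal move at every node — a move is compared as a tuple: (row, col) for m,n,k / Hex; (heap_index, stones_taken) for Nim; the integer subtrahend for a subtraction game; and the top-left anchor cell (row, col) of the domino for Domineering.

O's best at [O.O/.X./X.X]: (0,1)

ply 1, O at O.O/.X./X.X | (0,1)=+1→OOO/.X./X.X*; (1,0)=-1→O.O/OX./X.X; (1,2)=-1→O.O/.XO/X.X; (2,1)=-1→O.O/.X./XOX
ply 2: OOO/.X./X.X is terminal -1 (X); from O.O/.X./X.X depth 4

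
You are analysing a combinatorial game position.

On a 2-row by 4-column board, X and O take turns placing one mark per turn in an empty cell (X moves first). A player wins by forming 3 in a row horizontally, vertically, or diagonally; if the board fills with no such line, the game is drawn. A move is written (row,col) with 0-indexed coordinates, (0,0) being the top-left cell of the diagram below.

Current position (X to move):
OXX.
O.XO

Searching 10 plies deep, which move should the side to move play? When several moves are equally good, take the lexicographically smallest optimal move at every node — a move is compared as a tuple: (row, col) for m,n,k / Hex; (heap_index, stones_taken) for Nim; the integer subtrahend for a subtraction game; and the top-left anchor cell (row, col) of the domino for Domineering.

X's best at [OXX./O.XO]: (0,3)

ply 1, X at OXX./O.XO | (0,3)=+1→OXXX/O.XO*; (1,1)=+0→OXX./OXXO
ply 2: OXXX/O.XO is terminal -1 (O); from OXX./O.XO depth 10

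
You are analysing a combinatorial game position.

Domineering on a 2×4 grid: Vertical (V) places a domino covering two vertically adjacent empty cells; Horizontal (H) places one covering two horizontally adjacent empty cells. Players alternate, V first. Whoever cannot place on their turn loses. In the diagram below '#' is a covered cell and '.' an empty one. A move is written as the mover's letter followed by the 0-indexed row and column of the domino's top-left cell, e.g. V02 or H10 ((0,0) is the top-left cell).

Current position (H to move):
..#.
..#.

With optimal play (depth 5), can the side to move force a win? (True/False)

H winning at [..#./..#.]: True

p1 H@[..#./..#.]: H00[###./..#.]+1* H10[..#./###.]+1
p2 V@[###./..#.]: V03[####/..##]-1*
p3 H@[####/..##]: H10[####/####]+1*
p4 V@[####/####] terminal -1; root [..#./..#.] d5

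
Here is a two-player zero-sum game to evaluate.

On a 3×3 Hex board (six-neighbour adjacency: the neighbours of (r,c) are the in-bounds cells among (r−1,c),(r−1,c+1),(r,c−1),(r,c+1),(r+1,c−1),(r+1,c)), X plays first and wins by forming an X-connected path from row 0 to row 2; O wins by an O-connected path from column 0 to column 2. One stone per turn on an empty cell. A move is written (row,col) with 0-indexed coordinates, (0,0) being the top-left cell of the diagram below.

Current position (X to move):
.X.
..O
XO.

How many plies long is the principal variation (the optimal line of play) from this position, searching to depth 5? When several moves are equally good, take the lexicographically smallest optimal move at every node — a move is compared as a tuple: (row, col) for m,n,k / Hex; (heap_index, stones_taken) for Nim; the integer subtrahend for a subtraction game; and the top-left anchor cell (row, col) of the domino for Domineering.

[.X./..O/XO.] X move#1: (0,0):+1/XX./..O/XO.*, (0,2):+1/.XX/..O/XO., (1,0):+1/.X./X.O/XO., (1,1):+1/.X./.XO/XO., (2,2):+1/.X./..O/XOX
[XX./..O/XO.] O move#2: (0,2):-1/XXO/..O/XO.*, (1,0):-1/XX./O.O/XO., (1,1):-1/XX./.OO/XO., (2,2):-1/XX./..O/XOO
[XXO/..O/XO.] X move#3: (1,0):+1/XXO/X.O/XO.*, (1,1):+1/XXO/.XO/XO., (2,2):+1/XXO/..O/XOX
[XXO/X.O/XO.] end (terminal -1, O#4); searched .X./..O/XO. to 5

PV length from [.X./..O/XO.]: 3 plies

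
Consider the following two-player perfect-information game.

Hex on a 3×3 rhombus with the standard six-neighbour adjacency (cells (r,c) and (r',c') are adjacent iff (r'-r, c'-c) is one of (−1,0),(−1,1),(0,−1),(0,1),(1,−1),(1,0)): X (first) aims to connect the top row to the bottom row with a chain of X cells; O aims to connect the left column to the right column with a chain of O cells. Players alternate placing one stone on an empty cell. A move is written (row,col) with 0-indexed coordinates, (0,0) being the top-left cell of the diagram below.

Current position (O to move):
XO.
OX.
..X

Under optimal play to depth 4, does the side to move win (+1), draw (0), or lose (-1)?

value(XO./OX./..X, O) = +1

ply 1, O at XO./OX./..X | (0,2)=+1→XOO/OX./..X*; (1,2)=-1→XO./OXO/..X; (2,0)=-1→XO./OX./O.X; (2,1)=-1→XO./OX./.OX
ply 2: XOO/OX./..X is terminal -1 (X); from XO./OX./..X depth 4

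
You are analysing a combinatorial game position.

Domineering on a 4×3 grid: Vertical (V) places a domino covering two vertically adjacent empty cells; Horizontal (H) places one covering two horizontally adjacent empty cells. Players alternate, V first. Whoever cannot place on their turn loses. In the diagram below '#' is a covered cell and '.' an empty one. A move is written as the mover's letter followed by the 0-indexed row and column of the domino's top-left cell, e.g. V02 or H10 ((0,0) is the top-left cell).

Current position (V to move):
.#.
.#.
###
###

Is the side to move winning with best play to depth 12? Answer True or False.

V winning at [.#./.#./###/###]: True

[.#./.#./###/###] V move#1: V00:+1/##./##./###/###*, V02:+1/.##/.##/###/###
[##./##./###/###] end (terminal -1, H#2); searched .#./.#./###/### to 12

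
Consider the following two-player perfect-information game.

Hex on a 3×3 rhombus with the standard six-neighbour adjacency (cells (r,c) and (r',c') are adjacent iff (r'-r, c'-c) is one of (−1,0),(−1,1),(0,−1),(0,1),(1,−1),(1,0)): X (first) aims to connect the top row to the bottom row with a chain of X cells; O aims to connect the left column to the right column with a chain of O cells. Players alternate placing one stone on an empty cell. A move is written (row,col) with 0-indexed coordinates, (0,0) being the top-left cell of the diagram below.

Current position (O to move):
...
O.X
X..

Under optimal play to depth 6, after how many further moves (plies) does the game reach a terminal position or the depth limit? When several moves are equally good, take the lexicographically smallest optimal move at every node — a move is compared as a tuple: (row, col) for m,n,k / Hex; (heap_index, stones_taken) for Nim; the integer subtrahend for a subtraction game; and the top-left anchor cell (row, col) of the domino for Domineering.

p1 O@[.../O.X/X..]: (0,0)[O../O.X/X..]-1 (0,1)[.O./O.X/X..]-1 (0,2)[..O/O.X/X..]+1* (1,1)[.../OOX/X..]-1 (2,1)[.../O.X/XO.]-1 (2,2)[.../O.X/X.O]-1
p2 X@[..O/O.X/X..]: (0,0)[X.O/O.X/X..]-1* (0,1)[.XO/O.X/X..]-1 (1,1)[..O/OXX/X..]-1 (2,1)[..O/O.X/XX.]-1 (2,2)[..O/O.X/X.X]-1
p3 O@[X.O/O.X/X..]: (0,1)[XOO/O.X/X..]+1* (1,1)[X.O/OOX/X..]+1 (2,1)[X.O/O.X/XO.]+1 (2,2)[X.O/O.X/X.O]+1
p4 X@[XOO/O.X/X..] terminal -1; root [.../O.X/X..] d6

PV length from [.../O.X/X..]: 3 plies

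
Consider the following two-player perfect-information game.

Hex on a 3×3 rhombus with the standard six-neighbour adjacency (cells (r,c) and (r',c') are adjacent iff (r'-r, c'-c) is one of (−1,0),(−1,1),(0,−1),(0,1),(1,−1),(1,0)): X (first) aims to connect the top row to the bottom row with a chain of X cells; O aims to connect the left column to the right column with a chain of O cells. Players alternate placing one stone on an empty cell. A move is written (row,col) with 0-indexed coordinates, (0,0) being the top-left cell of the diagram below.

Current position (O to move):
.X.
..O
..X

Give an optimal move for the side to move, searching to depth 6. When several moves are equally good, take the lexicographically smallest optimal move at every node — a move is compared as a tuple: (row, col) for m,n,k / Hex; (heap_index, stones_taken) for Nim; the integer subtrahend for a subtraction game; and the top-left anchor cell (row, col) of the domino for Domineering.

O's best at [.X./..O/..X]: (1,1)

ply 1, O at .X./..O/..X | (0,0)=-1→OX./..O/..X; (0,2)=-1→.XO/..O/..X; (1,0)=-1→.X./O.O/..X; (1,1)=+1→.X./.OO/..X*; (2,0)=+1→.X./..O/O.X; (2,1)=-1→.X./..O/.OX
ply 2, X at .X./.OO/..X | (0,0)=-1→XX./.OO/..X*; (0,2)=-1→.XX/.OO/..X; (1,0)=-1→.X./XOO/..X; (2,0)=-1→.X./.OO/X.X; (2,1)=-1→.X./.OO/.XX
ply 3, O at XX./.OO/..X | (0,2)=+1→XXO/.OO/..X*; (1,0)=+1→XX./OOO/..X; (2,0)=+1→XX./.OO/O.X; (2,1)=+1→XX./.OO/.OX
ply 4, X at XXO/.OO/..X | (1,0)=-1→XXO/XOO/..X*; (2,0)=-1→XXO/.OO/X.X; (2,1)=-1→XXO/.OO/.XX
ply 5, O at XXO/XOO/..X | (2,0)=+1→XXO/XOO/O.X*; (2,1)=-1→XXO/XOO/.OX
ply 6: XXO/XOO/O.X is terminal -1 (X); from .X./..O/..X depth 6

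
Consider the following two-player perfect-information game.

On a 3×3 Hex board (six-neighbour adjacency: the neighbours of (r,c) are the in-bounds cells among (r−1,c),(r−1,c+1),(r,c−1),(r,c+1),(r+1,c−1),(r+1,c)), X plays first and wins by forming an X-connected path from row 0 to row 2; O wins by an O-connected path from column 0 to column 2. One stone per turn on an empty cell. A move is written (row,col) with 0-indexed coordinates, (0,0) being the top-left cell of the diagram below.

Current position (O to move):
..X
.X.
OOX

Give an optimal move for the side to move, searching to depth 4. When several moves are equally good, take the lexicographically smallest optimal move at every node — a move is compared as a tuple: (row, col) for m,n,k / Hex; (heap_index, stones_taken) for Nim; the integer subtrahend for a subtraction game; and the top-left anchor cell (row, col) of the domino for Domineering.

p1 O@[..X/.X./OOX]: (0,0)[O.X/.X./OOX]-1 (0,1)[.OX/.X./OOX]-1 (1,0)[..X/OX./OOX]-1 (1,2)[..X/.XO/OOX]+1*
p2 X@[..X/.XO/OOX] terminal -1; root [..X/.X./OOX] d4

O's best at [..X/.X./OOX]: (1,2)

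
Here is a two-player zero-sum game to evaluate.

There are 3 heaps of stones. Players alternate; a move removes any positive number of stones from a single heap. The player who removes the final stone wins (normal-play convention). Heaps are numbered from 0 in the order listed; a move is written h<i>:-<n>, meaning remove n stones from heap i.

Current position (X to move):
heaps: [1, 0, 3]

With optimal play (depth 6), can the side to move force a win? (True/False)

X winning at [(1,0,3)]: True

[(1,0,3)] X move#1: h0:-1:-1/(0,0,3), h2:-1:-1/(1,0,2), h2:-2:+1/(1,0,1)*, h2:-3:-1/(1,0,0)
[(1,0,1)] O move#2: h0:-1:-1/(0,0,1)*, h2:-1:-1/(1,0,0)
[(0,0,1)] X move#3: h2:-1:+1/(0,0,0)*
[(0,0,0)] end (terminal -1, O#4); searched (1,0,3) to 6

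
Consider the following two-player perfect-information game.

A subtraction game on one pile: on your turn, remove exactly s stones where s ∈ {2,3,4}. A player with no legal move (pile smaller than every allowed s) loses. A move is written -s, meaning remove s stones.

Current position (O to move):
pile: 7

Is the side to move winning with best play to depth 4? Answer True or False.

p1 O@[7]: -2[5]-1* -3[4]-1 -4[3]-1
p2 X@[5]: -2[3]-1 -3[2]-1 -4[1]+1*
p3 O@[1] terminal -1; root [7] d4

O winning at [7]: False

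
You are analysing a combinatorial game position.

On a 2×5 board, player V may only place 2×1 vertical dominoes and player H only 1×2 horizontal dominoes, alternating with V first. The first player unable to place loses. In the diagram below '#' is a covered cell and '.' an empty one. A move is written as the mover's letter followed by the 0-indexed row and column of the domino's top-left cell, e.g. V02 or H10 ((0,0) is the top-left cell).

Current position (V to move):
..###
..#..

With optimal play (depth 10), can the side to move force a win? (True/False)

[..###/..#..] V move#1: V00:+1/#.###/#.#..*, V01:+1/.####/.##..
[#.###/#.#..] H move#2: H13:-1/#.###/#.###*
[#.###/#.###] V move#3: V01:+1/#####/#####*
[#####/#####] end (terminal -1, H#4); searched ..###/..#.. to 10

V winning at [..###/..#..]: True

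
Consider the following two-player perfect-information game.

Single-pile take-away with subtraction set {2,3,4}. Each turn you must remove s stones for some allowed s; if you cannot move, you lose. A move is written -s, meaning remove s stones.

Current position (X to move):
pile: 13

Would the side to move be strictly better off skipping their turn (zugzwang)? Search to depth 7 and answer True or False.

zugzwang(13, X) = True

p1 X@[13]: -2[11]-1* -3[10]-1 -4[9]-1
p2 O@[11]: -2[9]-1 -3[8]-1 -4[7]+1*
p3 X@[7]: -2[5]-1* -3[4]-1 -4[3]-1
p4 O@[5]: -2[3]-1 -3[2]-1 -4[1]+1*
p5 X@[1] terminal -1; root [13] d7
suppose X passes — search the same position with O to move:
pass> p1 O@[13]: -2[11]-1* -3[10]-1 -4[9]-1
pass> p2 X@[11]: -2[9]-1 -3[8]-1 -4[7]+1*
pass> p3 O@[7]: -2[5]-1* -3[4]-1 -4[3]-1
pass> p4 X@[5]: -2[3]-1 -3[2]-1 -4[1]+1*
pass> p5 O@[1] terminal -1; root [13] d7
for X: play -1, pass +1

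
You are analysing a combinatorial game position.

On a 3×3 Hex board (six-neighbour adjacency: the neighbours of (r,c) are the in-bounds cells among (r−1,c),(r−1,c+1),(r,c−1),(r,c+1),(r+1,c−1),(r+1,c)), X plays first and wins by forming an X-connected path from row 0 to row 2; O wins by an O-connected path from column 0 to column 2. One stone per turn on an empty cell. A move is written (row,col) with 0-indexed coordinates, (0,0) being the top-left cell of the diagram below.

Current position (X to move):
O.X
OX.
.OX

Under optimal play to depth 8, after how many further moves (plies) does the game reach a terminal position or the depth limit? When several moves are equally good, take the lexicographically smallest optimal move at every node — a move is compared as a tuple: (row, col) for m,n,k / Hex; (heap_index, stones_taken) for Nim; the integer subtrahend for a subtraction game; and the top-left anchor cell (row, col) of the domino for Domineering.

ply 1, X at O.X/OX./.OX | (0,1)=+1→OXX/OX./.OX*; (1,2)=+1→O.X/OXX/.OX; (2,0)=+1→O.X/OX./XOX
ply 2, O at OXX/OX./.OX | (1,2)=-1→OXX/OXO/.OX*; (2,0)=-1→OXX/OX./OOX
ply 3, X at OXX/OXO/.OX | (2,0)=+1→OXX/OXO/XOX*
ply 4: OXX/OXO/XOX is terminal -1 (O); from O.X/OX./.OX depth 8

PV length from [O.X/OX./.OX]: 3 plies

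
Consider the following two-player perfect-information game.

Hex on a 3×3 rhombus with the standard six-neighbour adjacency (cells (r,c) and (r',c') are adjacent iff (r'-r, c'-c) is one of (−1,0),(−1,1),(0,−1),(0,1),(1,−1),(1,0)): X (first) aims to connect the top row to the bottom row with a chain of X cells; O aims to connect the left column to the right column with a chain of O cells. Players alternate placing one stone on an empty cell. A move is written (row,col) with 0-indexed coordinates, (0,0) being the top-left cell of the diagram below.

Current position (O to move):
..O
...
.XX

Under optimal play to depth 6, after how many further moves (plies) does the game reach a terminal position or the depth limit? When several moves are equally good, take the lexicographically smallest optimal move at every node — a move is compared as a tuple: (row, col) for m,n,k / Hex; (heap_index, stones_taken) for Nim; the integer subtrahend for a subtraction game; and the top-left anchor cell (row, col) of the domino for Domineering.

ply 1, O at ..O/.../.XX | (0,0)=+1→O.O/.../.XX*; (0,1)=+1→.OO/.../.XX; (1,0)=+1→..O/O../.XX; (1,1)=+1→..O/.O./.XX; (1,2)=-1→..O/..O/.XX; (2,0)=+1→..O/.../OXX
ply 2, X at O.O/.../.XX | (0,1)=-1→OXO/.../.XX*; (1,0)=-1→O.O/X../.XX; (1,1)=-1→O.O/.X./.XX; (1,2)=-1→O.O/..X/.XX; (2,0)=-1→O.O/.../XXX
ply 3, O at OXO/.../.XX | (1,0)=-1→OXO/O../.XX; (1,1)=+1→OXO/.O./.XX*; (1,2)=-1→OXO/..O/.XX; (2,0)=-1→OXO/.../OXX
ply 4, X at OXO/.O./.XX | (1,0)=-1→OXO/XO./.XX*; (1,2)=-1→OXO/.OX/.XX; (2,0)=-1→OXO/.O./XXX
ply 5, O at OXO/XO./.XX | (1,2)=-1→OXO/XOO/.XX; (2,0)=+1→OXO/XO./OXX*
ply 6: OXO/XO./OXX is terminal -1 (X); from ..O/.../.XX depth 6

PV length from [..O/.../.XX]: 5 plies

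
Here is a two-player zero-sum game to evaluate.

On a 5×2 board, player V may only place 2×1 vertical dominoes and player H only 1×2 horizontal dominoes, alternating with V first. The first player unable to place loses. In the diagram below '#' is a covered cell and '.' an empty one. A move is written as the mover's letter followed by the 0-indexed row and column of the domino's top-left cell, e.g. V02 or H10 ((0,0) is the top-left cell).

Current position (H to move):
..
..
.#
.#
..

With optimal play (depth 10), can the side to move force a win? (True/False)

H winning at [../../.#/.#/..]: True

p1 H@[../../.#/.#/..]: H00[##/../.#/.#/..]+1* H10[../##/.#/.#/..]+1 H40[../../.#/.#/##]-1
p2 V@[##/../.#/.#/..]: V10[##/#./##/.#/..]-1* V20[##/../##/##/..]-1 V30[##/../.#/##/#.]-1
p3 H@[##/#./##/.#/..]: H40[##/#./##/.#/##]+1*
p4 V@[##/#./##/.#/##] terminal -1; root [../../.#/.#/..] d10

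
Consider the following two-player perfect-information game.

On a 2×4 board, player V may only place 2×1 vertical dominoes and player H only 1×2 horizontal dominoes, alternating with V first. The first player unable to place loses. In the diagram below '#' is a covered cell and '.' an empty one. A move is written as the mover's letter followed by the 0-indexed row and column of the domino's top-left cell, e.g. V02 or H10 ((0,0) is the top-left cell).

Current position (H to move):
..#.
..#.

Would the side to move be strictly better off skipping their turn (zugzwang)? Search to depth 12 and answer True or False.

zugzwang(..#./..#., H) = False

p1 H@[..#./..#.]: H00[###./..#.]+1* H10[..#./###.]+1
p2 V@[###./..#.]: V03[####/..##]-1*
p3 H@[####/..##]: H10[####/####]+1*
p4 V@[####/####] terminal -1; root [..#./..#.] d12
if H skipped the turn, V would face:
~ p1 V@[..#./..#.]: V00[#.#./#.#.]+1* V01[.##./.##.]+1 V03[..##/..##]-1
~ p2 H@[#.#./#.#.] terminal -1; root [..#./..#.] d12
compare (H): move=+1 vs pass=-1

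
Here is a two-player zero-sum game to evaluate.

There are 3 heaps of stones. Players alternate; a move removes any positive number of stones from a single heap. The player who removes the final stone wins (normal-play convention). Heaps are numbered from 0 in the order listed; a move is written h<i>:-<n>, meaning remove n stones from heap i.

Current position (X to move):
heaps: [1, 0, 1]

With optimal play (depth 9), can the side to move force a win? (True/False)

X winning at [(1,0,1)]: False

ply 1, X at (1,0,1) | h0:-1=-1→(0,0,1)*; h2:-1=-1→(1,0,0)
ply 2, O at (0,0,1) | h2:-1=+1→(0,0,0)*
ply 3: (0,0,0) is terminal -1 (X); from (1,0,1) depth 9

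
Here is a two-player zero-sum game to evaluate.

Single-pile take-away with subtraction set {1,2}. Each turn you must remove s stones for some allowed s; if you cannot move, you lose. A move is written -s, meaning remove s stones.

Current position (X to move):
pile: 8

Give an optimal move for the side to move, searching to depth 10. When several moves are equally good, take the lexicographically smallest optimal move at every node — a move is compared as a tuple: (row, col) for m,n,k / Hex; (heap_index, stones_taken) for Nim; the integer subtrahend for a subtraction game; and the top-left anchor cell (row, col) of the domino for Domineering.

X's best at [8]: -2

[8] X move#1: -1:-1/7, -2:+1/6*
[6] O move#2: -1:-1/5*, -2:-1/4
[5] X move#3: -1:-1/4, -2:+1/3*
[3] O move#4: -1:-1/2*, -2:-1/1
[2] X move#5: -1:-1/1, -2:+1/0*
[0] end (terminal -1, O#6); searched 8 to 10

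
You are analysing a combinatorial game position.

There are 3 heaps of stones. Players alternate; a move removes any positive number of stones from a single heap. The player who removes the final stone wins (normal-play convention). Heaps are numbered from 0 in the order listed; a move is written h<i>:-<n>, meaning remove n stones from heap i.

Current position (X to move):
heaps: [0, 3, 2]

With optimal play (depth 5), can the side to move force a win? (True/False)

p1 X@[(0,3,2)]: h1:-1[(0,2,2)]+1* h1:-2[(0,1,2)]-1 h1:-3[(0,0,2)]-1 h2:-1[(0,3,1)]-1 h2:-2[(0,3,0)]-1
p2 O@[(0,2,2)]: h1:-1[(0,1,2)]-1* h1:-2[(0,0,2)]-1 h2:-1[(0,2,1)]-1 h2:-2[(0,2,0)]-1
p3 X@[(0,1,2)]: h1:-1[(0,0,2)]-1 h2:-1[(0,1,1)]+1* h2:-2[(0,1,0)]-1
p4 O@[(0,1,1)]: h1:-1[(0,0,1)]-1* h2:-1[(0,1,0)]-1
p5 X@[(0,0,1)]: h2:-1[(0,0,0)]+1*
p6 O@[(0,0,0)] terminal -1; root [(0,3,2)] d5

X winning at [(0,3,2)]: True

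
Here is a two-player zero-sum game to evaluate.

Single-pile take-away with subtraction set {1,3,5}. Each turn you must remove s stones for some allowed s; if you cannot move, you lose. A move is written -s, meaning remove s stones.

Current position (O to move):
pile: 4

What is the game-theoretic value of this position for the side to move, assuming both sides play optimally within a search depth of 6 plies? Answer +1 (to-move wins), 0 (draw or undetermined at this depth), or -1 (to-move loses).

p1 O@[4]: -1[3]-1* -3[1]-1
p2 X@[3]: -1[2]+1* -3[0]+1
p3 O@[2]: -1[1]-1*
p4 X@[1]: -1[0]+1*
p5 O@[0] terminal -1; root [4] d6

value(4, O) = -1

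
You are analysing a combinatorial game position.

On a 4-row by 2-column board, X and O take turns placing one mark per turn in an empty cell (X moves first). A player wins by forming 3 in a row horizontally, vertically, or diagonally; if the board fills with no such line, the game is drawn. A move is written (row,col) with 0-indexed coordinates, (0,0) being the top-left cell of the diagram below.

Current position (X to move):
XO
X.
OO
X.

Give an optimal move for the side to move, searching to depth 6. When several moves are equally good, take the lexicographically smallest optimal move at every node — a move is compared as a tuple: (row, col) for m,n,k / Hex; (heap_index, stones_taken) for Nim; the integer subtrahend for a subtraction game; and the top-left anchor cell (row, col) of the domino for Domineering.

[XO/X./OO/X.] X move#1: (1,1):+0/XO/XX/OO/X.*, (3,1):-1/XO/X./OO/XX
[XO/XX/OO/X.] O move#2: (3,1):+0/XO/XX/OO/XO*
[XO/XX/OO/XO] end (terminal +0, X#3); searched XO/X./OO/X. to 6

X's best at [XO/X./OO/X.]: (1,1)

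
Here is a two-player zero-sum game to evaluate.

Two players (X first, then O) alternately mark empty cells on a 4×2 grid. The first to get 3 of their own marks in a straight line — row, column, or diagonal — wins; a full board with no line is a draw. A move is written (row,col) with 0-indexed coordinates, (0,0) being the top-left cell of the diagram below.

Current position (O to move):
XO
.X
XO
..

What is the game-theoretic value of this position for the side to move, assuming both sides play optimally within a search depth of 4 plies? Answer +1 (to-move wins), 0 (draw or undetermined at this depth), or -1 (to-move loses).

value(XO/.X/XO/.., O) = 0

ply 1, O at XO/.X/XO/.. | (1,0)=+0→XO/OX/XO/..*; (3,0)=-1→XO/.X/XO/O.; (3,1)=-1→XO/.X/XO/.O
ply 2, X at XO/OX/XO/.. | (3,0)=+0→XO/OX/XO/X.*; (3,1)=+0→XO/OX/XO/.X
ply 3, O at XO/OX/XO/X. | (3,1)=+0→XO/OX/XO/XO*
ply 4: XO/OX/XO/XO is terminal +0 (X); from XO/.X/XO/.. depth 4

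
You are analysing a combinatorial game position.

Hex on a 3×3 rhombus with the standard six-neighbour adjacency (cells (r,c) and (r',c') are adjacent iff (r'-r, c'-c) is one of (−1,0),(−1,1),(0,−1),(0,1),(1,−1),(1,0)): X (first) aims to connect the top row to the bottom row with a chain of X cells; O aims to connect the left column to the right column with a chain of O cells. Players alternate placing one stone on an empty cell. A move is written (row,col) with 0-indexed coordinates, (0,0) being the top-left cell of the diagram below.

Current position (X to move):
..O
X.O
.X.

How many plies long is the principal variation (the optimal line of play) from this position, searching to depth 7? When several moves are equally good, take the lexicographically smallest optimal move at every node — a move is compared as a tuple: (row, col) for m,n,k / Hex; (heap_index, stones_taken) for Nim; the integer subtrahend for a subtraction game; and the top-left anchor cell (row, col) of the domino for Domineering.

PV length from [..O/X.O/.X.]: 3 plies

ply 1, X at ..O/X.O/.X. | (0,0)=+1→X.O/X.O/.X.*; (0,1)=+1→.XO/X.O/.X.; (1,1)=+1→..O/XXO/.X.; (2,0)=+1→..O/X.O/XX.; (2,2)=+1→..O/X.O/.XX
ply 2, O at X.O/X.O/.X. | (0,1)=-1→XOO/X.O/.X.*; (1,1)=-1→X.O/XOO/.X.; (2,0)=-1→X.O/X.O/OX.; (2,2)=-1→X.O/X.O/.XO
ply 3, X at XOO/X.O/.X. | (1,1)=+1→XOO/XXO/.X.*; (2,0)=+1→XOO/X.O/XX.; (2,2)=+1→XOO/X.O/.XX
ply 4: XOO/XXO/.X. is terminal -1 (O); from ..O/X.O/.X. depth 7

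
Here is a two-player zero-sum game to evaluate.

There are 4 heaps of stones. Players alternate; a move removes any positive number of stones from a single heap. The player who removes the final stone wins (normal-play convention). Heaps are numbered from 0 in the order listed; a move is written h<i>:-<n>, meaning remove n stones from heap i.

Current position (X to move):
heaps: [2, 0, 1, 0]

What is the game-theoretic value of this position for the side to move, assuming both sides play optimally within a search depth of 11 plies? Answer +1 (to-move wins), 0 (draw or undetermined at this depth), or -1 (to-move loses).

p1 X@[(2,0,1,0)]: h0:-1[(1,0,1,0)]+1* h0:-2[(0,0,1,0)]-1 h2:-1[(2,0,0,0)]-1
p2 O@[(1,0,1,0)]: h0:-1[(0,0,1,0)]-1* h2:-1[(1,0,0,0)]-1
p3 X@[(0,0,1,0)]: h2:-1[(0,0,0,0)]+1*
p4 O@[(0,0,0,0)] terminal -1; root [(2,0,1,0)] d11

value((2,0,1,0), X) = +1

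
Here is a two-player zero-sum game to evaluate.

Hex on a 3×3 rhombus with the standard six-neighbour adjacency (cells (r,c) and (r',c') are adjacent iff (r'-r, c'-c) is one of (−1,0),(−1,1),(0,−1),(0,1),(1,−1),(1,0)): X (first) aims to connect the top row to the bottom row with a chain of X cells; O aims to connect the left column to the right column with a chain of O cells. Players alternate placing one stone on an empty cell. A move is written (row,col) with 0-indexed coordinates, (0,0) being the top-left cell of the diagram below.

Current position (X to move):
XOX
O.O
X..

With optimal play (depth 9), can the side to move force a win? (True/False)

ply 1, X at XOX/O.O/X.. | (1,1)=+1→XOX/OXO/X..*; (2,1)=-1→XOX/O.O/XX.; (2,2)=-1→XOX/O.O/X.X
ply 2: XOX/OXO/X.. is terminal -1 (O); from XOX/O.O/X.. depth 9

X winning at [XOX/O.O/X..]: True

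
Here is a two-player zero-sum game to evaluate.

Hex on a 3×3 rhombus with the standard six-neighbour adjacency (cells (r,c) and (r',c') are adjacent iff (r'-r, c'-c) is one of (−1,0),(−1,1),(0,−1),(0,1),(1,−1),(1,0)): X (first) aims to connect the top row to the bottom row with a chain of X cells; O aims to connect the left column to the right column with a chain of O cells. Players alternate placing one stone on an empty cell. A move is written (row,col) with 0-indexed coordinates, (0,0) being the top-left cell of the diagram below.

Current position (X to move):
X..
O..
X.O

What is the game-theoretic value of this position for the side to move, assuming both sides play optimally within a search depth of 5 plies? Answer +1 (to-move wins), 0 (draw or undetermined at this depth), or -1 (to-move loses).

value(X../O../X.O, X) = +1

ply 1, X at X../O../X.O | (0,1)=-1→XX./O../X.O; (0,2)=-1→X.X/O../X.O; (1,1)=+1→X../OX./X.O*; (1,2)=-1→X../O.X/X.O; (2,1)=-1→X../O../XXO
ply 2, O at X../OX./X.O | (0,1)=-1→XO./OX./X.O*; (0,2)=-1→X.O/OX./X.O; (1,2)=-1→X../OXO/X.O; (2,1)=-1→X../OX./XOO
ply 3, X at XO./OX./X.O | (0,2)=+1→XOX/OX./X.O*; (1,2)=-1→XO./OXX/X.O; (2,1)=-1→XO./OX./XXO
ply 4: XOX/OX./X.O is terminal -1 (O); from X../O../X.O depth 5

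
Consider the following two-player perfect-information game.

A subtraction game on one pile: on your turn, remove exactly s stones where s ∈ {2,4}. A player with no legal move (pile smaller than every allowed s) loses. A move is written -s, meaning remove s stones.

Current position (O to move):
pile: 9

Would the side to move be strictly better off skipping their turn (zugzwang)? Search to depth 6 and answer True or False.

ply 1, O at 9 | -2=+1→7*; -4=-1→5
ply 2, X at 7 | -2=-1→5*; -4=-1→3
ply 3, O at 5 | -2=-1→3; -4=+1→1*
ply 4: 1 is terminal -1 (X); from 9 depth 6
pass branch (X moves first from the same position):
  | ply 1, X at 9 | -2=+1→7*; -4=-1→5
  | ply 2, O at 7 | -2=-1→5*; -4=-1→3
  | ply 3, X at 5 | -2=-1→3; -4=+1→1*
  | ply 4: 1 is terminal -1 (O); from 9 depth 6
O moving scores +1; O passing scores -1

zugzwang(9, O) = False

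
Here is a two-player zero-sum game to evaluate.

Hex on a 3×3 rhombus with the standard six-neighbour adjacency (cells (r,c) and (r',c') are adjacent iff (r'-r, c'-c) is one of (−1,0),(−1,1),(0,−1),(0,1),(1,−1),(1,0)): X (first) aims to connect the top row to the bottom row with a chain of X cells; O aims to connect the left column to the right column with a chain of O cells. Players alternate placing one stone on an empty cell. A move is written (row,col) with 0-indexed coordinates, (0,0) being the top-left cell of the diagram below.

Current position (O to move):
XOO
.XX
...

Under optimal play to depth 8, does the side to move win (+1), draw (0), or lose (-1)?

value(XOO/.XX/..., O) = +1

p1 O@[XOO/.XX/...]: (1,0)[XOO/OXX/...]+1* (2,0)[XOO/.XX/O..]-1 (2,1)[XOO/.XX/.O.]-1 (2,2)[XOO/.XX/..O]-1
p2 X@[XOO/OXX/...] terminal -1; root [XOO/.XX/...] d8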